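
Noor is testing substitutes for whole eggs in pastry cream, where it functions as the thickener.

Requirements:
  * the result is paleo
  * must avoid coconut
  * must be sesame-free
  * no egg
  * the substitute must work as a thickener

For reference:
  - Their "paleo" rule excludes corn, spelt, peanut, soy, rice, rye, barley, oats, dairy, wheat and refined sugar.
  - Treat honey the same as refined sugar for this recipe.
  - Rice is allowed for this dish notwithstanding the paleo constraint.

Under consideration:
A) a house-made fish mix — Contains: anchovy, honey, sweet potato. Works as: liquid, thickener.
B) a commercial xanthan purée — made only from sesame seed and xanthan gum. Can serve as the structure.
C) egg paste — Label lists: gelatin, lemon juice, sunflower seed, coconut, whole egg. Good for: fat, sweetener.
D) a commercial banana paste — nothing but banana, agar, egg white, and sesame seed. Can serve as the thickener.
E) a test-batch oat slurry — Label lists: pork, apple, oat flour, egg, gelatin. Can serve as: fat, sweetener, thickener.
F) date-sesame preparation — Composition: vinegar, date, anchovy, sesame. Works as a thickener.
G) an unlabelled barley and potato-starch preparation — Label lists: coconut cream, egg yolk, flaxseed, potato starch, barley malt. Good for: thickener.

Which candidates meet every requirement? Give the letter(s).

A: has honey, so not paleo — no
B: not usable as a thickener; has sesame seed, so not sesame-free — out
C: not usable as a thickener; has coconut, so not coconut-free (and 1 more) — reject
D: has sesame seed, so not sesame-free; has egg white, so not egg-free — out
E: has oat flour, so not paleo; has egg, so not egg-free — reject
F: has sesame, so not sesame-free — no
G: has barley malt, so not paleo; has coconut cream, so not coconut-free (and 1 more) — no

none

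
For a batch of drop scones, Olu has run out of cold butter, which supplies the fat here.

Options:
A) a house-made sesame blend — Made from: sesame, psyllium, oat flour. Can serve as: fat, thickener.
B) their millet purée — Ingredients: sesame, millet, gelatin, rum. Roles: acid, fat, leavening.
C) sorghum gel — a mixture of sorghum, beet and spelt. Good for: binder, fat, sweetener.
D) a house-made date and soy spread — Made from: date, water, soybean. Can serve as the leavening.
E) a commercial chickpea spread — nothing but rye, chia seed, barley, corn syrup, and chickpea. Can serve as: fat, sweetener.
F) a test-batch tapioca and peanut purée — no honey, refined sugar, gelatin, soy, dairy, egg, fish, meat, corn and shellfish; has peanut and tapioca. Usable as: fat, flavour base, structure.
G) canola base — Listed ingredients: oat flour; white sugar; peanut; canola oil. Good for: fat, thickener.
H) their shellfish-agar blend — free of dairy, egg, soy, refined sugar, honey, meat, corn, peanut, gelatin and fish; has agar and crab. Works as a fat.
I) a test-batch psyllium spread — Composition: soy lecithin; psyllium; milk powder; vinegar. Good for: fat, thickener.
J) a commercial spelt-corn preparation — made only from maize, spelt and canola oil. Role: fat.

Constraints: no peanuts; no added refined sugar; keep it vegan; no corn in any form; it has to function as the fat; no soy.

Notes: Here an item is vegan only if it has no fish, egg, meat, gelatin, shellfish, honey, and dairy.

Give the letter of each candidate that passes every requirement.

A: every rule checks out — keep
B: has gelatin, so not vegan — no
C: only spelt, beet, and sorghum; none excluded — valid
D: not usable as a fat; has soybean, so not soy-free — no
E: has corn syrup, so not corn-free — no
F: has peanut, so not peanut-free — reject
G: has peanut, so not peanut-free; has white sugar, so not no-added-sugar — out
H: has crab, so not vegan — no
I: has milk powder, so not vegan; has soy lecithin, so not soy-free — no
J: has maize, so not corn-free — no

A, C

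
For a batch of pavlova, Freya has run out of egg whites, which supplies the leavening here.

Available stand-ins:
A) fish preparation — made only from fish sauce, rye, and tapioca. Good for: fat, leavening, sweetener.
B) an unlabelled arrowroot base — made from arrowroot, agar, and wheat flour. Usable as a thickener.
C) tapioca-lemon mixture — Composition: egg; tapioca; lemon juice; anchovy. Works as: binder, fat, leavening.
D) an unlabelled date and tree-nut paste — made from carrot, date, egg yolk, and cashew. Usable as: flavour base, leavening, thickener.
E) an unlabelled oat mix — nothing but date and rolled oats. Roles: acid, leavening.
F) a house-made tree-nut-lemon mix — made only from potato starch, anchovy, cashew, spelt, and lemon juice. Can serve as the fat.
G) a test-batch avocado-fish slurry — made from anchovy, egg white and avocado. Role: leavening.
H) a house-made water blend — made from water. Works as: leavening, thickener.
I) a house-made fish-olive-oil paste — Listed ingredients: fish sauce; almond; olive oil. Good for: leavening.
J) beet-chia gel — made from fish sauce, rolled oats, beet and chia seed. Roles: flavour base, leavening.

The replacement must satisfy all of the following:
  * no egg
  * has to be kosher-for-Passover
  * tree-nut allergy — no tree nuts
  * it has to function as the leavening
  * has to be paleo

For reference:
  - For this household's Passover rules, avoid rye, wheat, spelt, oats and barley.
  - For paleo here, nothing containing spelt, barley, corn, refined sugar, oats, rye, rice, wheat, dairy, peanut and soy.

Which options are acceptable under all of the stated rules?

A: has rye, so not kosher-for-Passover; has rye, so not paleo — reject
B: not usable as a leavening; has wheat flour, so not kosher-for-Passover (and 1 more) — reject
C: has egg, so not egg-free — out
D: has egg yolk, so not egg-free; has cashew, so not tree-nut-free — reject
E: has rolled oats, so not kosher-for-Passover; has rolled oats, so not paleo — out
F: not usable as a leavening; has spelt, so not kosher-for-Passover (and 2 more) — no
G: has egg white, so not egg-free — no
H: all constraints satisfied — OK
I: has almond, so not tree-nut-free — no
J: has rolled oats, so not kosher-for-Passover; has rolled oats, so not paleo — reject

H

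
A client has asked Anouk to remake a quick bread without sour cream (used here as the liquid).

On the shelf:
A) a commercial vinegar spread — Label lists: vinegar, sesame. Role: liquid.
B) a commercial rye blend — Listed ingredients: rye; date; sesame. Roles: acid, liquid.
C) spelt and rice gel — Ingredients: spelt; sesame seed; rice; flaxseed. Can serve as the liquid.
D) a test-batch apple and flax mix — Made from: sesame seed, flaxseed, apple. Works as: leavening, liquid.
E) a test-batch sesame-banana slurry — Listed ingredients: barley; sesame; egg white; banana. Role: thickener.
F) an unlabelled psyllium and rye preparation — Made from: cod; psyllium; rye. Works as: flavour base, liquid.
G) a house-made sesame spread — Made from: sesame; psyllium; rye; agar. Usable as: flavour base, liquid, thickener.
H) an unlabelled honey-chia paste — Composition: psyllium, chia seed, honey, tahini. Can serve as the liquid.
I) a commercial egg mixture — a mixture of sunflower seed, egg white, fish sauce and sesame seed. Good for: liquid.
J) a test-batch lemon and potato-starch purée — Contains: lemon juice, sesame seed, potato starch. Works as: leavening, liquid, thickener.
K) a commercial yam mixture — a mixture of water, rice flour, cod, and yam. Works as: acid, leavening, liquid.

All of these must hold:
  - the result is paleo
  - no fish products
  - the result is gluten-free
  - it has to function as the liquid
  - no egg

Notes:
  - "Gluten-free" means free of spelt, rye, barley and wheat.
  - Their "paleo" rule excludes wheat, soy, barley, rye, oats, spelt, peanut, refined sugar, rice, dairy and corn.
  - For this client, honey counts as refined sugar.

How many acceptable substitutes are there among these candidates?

3

A: only sesame and vinegar; none excluded — OK
B: has rye, so not gluten-free; has rye, so not paleo — out
C: has spelt, so not gluten-free; has rice, so not paleo — no
D: paleo, no fish — keep
E: not usable as a liquid; has barley, so not gluten-free (and 2 more) — no
F: has rye, so not gluten-free; has rye, so not paleo (and 1 more) — out
G: has rye, so not gluten-free; has rye, so not paleo — no
H: has honey, so not paleo — out
I: has egg white, so not egg-free; has fish sauce, so not fish-free — reject
J: only sesame seed, lemon juice and potato starch; none excluded — valid
K: has rice flour, so not paleo; has cod, so not fish-free — no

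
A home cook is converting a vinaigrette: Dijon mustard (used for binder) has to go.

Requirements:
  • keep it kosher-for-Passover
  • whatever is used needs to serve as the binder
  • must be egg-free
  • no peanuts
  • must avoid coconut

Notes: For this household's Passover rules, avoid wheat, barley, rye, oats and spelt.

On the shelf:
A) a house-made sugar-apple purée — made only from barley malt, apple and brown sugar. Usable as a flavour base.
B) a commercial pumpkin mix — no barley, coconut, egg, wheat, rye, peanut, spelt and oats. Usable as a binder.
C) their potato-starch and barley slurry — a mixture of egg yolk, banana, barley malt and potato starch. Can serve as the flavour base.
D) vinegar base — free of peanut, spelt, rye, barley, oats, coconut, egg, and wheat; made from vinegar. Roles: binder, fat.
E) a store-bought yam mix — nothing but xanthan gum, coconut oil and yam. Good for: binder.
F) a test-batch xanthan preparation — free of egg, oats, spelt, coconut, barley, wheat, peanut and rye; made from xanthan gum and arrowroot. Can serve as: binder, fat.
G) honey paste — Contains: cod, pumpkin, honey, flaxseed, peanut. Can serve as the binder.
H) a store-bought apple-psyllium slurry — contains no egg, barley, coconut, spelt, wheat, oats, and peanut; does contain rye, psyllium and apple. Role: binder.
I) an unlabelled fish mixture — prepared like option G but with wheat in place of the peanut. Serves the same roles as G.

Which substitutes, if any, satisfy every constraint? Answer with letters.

A: not usable as a binder; has barley malt, so not kosher-for-Passover — no
B: no egg, no peanut — valid
C: not usable as a binder; has barley malt, so not kosher-for-Passover (and 1 more) — no
D: all constraints satisfied — valid
E: has coconut oil, so not coconut-free — no
F: works as a binder, no coconut, no peanut — OK
G: has peanut, so not peanut-free — no
H: has rye, so not kosher-for-Passover — out
I: has wheat, so not kosher-for-Passover — reject

B, D, F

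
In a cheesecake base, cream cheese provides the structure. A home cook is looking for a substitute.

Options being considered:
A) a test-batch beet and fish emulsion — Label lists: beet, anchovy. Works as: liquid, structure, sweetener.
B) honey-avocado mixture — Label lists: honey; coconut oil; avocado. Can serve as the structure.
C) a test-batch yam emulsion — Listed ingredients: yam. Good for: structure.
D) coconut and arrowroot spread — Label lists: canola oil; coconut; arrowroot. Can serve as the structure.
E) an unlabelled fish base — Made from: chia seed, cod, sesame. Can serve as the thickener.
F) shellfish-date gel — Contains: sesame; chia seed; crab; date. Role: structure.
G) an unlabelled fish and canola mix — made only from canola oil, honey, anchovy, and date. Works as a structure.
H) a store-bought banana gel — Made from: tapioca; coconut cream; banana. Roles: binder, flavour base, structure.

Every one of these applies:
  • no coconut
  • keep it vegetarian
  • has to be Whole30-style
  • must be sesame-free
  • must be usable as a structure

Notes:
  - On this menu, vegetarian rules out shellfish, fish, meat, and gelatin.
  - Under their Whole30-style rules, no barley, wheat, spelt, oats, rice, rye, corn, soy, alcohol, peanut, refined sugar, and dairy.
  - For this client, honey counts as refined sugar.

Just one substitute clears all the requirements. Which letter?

C

A: has anchovy, so not vegetarian — no
B: has honey, so not Whole30-style; has coconut oil, so not coconut-free — no
C: all constraints satisfied — valid
D: has coconut, so not coconut-free — reject
E: not usable as a structure; has cod, so not vegetarian (and 1 more) — out
F: has crab, so not vegetarian; has sesame, so not sesame-free — reject
G: has anchovy, so not vegetarian; has honey, so not Whole30-style — no
H: has coconut cream, so not coconut-free — out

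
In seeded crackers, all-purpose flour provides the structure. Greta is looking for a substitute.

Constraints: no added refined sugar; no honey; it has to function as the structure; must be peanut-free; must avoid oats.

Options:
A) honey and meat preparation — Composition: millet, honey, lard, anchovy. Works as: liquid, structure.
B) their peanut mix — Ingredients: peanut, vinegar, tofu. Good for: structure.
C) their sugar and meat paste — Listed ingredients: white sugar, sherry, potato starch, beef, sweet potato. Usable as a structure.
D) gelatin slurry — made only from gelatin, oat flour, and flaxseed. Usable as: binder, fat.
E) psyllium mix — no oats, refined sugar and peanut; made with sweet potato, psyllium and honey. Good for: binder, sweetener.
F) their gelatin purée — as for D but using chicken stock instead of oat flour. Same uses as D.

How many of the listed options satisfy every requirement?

0

A: has honey, so not honey-free — no
B: has peanut, so not peanut-free — no
C: has white sugar, so not no-added-sugar — reject
D: not usable as a structure; has oat flour, so not oat-free — out
E: not usable as a structure; has honey, so not honey-free — out
F: not usable as a structure — out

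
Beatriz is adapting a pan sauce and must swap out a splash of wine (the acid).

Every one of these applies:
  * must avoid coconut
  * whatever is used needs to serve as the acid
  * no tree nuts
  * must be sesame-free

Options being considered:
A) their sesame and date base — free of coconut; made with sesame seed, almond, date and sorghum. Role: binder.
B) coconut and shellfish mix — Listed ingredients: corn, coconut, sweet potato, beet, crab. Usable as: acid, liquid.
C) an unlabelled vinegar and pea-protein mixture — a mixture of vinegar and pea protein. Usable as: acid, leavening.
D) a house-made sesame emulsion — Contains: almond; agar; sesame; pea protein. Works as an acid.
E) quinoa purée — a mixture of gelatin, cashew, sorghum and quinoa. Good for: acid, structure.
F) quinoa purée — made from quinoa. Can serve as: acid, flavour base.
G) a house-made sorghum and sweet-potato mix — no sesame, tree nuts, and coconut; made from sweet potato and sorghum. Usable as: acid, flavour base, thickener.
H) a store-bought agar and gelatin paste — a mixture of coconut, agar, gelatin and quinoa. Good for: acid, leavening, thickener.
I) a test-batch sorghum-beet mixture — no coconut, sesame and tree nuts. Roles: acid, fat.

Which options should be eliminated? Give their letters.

A, B, D, E, H

A: not usable as an acid; has almond, so not tree-nut-free (and 1 more) — out
B: has coconut, so not coconut-free — no
C: only vinegar and pea protein; none excluded — valid
D: has almond, so not tree-nut-free; has sesame, so not sesame-free — no
E: has cashew, so not tree-nut-free — out
F: only quinoa; none excluded — keep
G: works as an acid, no sesame, no coconut — valid
H: has coconut, so not coconut-free — no
I: no coconut, no tree nuts — OK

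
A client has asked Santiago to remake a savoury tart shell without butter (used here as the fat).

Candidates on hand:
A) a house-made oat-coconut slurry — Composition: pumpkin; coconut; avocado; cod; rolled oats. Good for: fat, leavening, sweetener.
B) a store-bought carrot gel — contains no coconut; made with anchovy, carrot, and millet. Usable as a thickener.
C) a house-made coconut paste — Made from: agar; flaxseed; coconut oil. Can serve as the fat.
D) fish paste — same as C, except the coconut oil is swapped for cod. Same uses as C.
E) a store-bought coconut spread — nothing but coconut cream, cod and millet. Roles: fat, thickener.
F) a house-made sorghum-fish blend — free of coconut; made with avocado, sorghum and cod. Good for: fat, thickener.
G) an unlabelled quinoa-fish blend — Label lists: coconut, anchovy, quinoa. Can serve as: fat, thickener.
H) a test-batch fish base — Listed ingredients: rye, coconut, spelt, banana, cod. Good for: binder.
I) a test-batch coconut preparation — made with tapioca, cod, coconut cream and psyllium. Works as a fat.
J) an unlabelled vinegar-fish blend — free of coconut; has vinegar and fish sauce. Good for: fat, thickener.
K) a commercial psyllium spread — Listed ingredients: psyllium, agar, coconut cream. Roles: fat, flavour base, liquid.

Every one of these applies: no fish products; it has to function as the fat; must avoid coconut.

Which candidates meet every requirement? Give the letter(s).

A: has coconut, so not coconut-free; has cod, so not fish-free — reject
B: not usable as a fat; has anchovy, so not fish-free — out
C: has coconut oil, so not coconut-free — out
D: has cod, so not fish-free — no
E: has coconut cream, so not coconut-free; has cod, so not fish-free — no
F: has cod, so not fish-free — no
G: has coconut, so not coconut-free; has anchovy, so not fish-free — no
H: not usable as a fat; has coconut, so not coconut-free (and 1 more) — reject
I: has coconut cream, so not coconut-free; has cod, so not fish-free — no
J: has fish sauce, so not fish-free — reject
K: has coconut cream, so not coconut-free — out

none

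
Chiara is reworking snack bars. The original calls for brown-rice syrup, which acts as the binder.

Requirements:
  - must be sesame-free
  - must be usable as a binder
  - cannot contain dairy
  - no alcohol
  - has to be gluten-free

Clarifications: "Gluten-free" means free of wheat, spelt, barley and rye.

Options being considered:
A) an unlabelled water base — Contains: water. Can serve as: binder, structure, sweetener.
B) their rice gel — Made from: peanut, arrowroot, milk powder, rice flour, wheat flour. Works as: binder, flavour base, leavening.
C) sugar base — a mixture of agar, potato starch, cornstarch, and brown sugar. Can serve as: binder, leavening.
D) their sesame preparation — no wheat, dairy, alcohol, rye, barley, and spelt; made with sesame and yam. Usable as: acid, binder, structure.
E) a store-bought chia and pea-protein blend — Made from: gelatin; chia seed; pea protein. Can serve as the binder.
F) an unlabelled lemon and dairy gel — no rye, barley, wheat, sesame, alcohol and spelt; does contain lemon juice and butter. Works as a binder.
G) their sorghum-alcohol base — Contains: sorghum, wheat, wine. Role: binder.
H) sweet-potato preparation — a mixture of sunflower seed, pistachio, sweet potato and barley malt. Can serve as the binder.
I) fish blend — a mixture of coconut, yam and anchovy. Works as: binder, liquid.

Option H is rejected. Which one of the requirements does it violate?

usable as a binder: satisfied
gluten-free: has barley malt — fails
sesame-free: satisfied
dairy-free: satisfied
alcohol-free: satisfied

gluten-free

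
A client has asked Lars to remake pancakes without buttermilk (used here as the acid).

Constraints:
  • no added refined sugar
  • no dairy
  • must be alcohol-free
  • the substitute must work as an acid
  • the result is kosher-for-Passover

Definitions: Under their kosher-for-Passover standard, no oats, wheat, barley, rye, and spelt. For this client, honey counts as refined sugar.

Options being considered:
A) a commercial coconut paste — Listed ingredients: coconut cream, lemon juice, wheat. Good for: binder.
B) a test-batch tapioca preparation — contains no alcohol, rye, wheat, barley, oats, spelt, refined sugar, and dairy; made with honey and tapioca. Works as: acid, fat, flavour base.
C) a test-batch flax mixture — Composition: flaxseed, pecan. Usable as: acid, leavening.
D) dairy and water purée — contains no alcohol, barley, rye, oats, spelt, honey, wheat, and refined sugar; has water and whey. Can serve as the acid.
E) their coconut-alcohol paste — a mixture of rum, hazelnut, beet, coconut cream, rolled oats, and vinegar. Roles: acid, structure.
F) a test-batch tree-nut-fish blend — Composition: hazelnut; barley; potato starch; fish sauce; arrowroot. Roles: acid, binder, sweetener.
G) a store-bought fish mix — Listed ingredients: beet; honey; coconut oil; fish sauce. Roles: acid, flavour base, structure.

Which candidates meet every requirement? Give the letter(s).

A: not usable as an acid; has wheat, so not kosher-for-Passover — reject
B: has honey, so not no-added-sugar — no
C: only pecan and flaxseed; none excluded — keep
D: has whey, so not dairy-free — reject
E: has rolled oats, so not kosher-for-Passover; has rum, so not alcohol-free — no
F: has barley, so not kosher-for-Passover — no
G: has honey, so not no-added-sugar — no

C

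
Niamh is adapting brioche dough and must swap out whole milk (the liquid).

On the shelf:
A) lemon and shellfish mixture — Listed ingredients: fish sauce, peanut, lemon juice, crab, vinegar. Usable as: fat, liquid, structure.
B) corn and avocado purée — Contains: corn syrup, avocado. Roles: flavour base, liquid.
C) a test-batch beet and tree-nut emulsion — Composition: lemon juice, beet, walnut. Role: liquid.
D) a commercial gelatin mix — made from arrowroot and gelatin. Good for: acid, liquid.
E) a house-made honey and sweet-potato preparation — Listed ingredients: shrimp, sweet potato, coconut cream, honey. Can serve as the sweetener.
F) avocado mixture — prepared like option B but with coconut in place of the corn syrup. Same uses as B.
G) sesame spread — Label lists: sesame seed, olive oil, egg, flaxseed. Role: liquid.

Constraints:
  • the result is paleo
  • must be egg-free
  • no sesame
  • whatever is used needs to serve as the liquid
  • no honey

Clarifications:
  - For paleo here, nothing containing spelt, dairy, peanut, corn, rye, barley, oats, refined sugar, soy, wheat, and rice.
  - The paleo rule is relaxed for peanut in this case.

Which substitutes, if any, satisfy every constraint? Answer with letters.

A: peanut is permitted under the paleo carve-out; nothing else excluded — valid
B: has corn syrup, so not paleo — out
C: works as a liquid, paleo, no egg — keep
D: nothing on the exclusion list — OK
E: not usable as a liquid; has honey, so not honey-free — no
F: every rule checks out — keep
G: has egg, so not egg-free; has sesame seed, so not sesame-free — reject

A, C, D, F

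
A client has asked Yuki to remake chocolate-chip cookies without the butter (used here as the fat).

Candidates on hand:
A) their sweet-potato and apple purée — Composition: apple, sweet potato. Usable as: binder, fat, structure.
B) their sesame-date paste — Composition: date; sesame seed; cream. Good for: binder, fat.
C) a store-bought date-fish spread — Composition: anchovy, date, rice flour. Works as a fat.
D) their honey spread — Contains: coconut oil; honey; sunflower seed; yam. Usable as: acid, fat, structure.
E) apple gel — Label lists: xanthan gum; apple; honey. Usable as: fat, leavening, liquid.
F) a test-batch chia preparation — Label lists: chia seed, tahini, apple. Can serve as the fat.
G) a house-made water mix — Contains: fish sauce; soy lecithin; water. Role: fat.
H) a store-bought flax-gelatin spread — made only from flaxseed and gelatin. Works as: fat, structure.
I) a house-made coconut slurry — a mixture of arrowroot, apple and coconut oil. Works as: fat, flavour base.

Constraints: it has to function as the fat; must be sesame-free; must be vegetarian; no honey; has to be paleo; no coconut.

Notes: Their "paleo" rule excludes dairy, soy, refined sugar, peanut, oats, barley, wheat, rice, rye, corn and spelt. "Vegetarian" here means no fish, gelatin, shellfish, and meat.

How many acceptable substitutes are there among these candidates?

A: no honey, no sesame — OK
B: has cream, so not paleo; has sesame seed, so not sesame-free — reject
C: has rice flour, so not paleo; has anchovy, so not vegetarian — reject
D: has coconut oil, so not coconut-free; has honey, so not honey-free — out
E: has honey, so not honey-free — out
F: has tahini, so not sesame-free — reject
G: has soy lecithin, so not paleo; has fish sauce, so not vegetarian — out
H: has gelatin, so not vegetarian — no
I: has coconut oil, so not coconut-free — out

1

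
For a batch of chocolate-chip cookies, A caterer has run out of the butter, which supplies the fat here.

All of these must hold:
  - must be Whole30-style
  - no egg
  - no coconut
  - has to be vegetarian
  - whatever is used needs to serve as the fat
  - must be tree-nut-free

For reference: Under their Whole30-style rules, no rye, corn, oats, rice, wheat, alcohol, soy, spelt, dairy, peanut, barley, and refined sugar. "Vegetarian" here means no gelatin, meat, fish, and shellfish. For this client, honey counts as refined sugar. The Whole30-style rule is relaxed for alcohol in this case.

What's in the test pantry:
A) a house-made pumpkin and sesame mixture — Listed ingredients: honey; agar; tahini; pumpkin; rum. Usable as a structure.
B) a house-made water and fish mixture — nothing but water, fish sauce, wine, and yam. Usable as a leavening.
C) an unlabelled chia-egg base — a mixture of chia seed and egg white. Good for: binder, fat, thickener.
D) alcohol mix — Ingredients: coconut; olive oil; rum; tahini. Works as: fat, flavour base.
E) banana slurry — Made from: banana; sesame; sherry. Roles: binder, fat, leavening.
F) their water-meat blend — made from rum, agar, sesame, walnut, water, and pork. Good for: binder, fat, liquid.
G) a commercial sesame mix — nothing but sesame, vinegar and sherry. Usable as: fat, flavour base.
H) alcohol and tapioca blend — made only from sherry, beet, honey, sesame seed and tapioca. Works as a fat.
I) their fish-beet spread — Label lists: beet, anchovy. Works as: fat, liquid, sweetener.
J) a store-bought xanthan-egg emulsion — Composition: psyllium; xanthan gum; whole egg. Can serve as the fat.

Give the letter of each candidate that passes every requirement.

A: not usable as a fat; has honey, so not Whole30-style — out
B: not usable as a fat; has fish sauce, so not vegetarian — no
C: has egg white, so not egg-free — reject
D: has coconut, so not coconut-free — reject
E: alcohol is permitted under the Whole30-style carve-out; nothing else excluded — OK
F: has pork, so not vegetarian; has walnut, so not tree-nut-free — reject
G: alcohol is permitted under the Whole30-style carve-out; nothing else excluded — keep
H: has honey, so not Whole30-style — out
I: has anchovy, so not vegetarian — out
J: has whole egg, so not egg-free — reject

E, G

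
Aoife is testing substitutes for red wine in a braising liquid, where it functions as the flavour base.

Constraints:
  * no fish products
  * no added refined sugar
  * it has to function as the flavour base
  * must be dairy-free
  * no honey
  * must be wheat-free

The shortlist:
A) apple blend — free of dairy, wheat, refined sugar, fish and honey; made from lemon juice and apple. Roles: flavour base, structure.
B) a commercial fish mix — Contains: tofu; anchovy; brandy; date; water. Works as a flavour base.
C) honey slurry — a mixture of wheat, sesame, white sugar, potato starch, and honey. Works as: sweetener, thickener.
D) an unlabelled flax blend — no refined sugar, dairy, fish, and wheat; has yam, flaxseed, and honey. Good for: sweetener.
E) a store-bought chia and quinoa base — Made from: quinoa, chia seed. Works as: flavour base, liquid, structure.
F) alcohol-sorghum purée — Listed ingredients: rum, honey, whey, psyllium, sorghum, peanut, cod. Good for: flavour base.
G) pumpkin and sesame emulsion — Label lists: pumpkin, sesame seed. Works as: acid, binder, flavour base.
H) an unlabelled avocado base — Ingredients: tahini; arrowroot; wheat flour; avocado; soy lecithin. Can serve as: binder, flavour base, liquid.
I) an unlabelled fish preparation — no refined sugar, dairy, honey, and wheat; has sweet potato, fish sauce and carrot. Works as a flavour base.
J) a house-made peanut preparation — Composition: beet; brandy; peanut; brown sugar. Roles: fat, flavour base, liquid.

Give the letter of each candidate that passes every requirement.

A: no dairy, no wheat — OK
B: has anchovy, so not fish-free — no
C: not usable as a flavour base; has white sugar, so not no-added-sugar (and 2 more) — no
D: not usable as a flavour base; has honey, so not honey-free — reject
E: works as a flavour base, no wheat, no fish — valid
F: has cod, so not fish-free; has honey, so not honey-free (and 1 more) — no
G: works as a flavour base, no wheat, no honey — keep
H: has wheat flour, so not wheat-free — out
I: has fish sauce, so not fish-free — no
J: has brown sugar, so not no-added-sugar — no

A, E, G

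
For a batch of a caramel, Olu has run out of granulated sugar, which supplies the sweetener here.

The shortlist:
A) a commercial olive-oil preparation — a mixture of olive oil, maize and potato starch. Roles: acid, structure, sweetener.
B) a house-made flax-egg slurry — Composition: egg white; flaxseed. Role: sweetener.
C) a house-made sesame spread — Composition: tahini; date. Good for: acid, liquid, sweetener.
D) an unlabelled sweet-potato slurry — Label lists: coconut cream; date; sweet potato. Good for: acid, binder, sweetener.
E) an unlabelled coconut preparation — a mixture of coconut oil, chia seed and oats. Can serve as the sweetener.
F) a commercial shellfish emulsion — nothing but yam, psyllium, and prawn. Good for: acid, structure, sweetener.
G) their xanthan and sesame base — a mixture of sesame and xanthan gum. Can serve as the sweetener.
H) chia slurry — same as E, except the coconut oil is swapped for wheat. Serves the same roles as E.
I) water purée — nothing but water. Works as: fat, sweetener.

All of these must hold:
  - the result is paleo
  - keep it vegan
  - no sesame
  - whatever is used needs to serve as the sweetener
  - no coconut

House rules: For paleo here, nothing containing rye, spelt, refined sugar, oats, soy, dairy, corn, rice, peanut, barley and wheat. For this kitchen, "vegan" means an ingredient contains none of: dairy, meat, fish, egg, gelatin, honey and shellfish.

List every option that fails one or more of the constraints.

A: has maize, so not paleo — reject
B: has egg white, so not vegan — out
C: has tahini, so not sesame-free — out
D: has coconut cream, so not coconut-free — out
E: has oats, so not paleo; has coconut oil, so not coconut-free — no
F: has prawn, so not vegan — no
G: has sesame, so not sesame-free — out
H: has oats, so not paleo — no
I: works as a sweetener, no coconut, no sesame — keep

A, B, C, D, E, F, G, H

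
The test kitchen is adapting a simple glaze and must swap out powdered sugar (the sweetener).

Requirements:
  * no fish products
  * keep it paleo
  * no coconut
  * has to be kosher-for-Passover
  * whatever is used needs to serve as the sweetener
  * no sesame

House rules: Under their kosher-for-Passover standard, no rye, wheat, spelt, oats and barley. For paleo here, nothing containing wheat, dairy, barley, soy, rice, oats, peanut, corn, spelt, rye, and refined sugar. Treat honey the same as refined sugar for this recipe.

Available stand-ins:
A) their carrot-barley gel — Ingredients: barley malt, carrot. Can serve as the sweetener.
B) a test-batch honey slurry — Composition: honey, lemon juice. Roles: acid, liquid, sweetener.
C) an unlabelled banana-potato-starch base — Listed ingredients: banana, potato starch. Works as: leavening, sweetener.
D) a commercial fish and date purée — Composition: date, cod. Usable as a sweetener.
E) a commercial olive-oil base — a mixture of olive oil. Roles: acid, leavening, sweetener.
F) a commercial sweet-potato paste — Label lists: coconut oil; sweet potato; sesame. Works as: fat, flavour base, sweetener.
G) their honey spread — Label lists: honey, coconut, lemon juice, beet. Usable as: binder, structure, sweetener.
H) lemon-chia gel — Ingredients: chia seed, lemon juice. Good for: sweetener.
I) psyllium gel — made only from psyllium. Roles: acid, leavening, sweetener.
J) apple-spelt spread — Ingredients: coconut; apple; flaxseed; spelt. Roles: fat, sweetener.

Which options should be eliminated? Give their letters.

A: has barley malt, so not kosher-for-Passover; has barley malt, so not paleo — reject
B: has honey, so not paleo — out
C: only banana and potato starch; none excluded — OK
D: has cod, so not fish-free — out
E: all constraints satisfied — keep
F: has sesame, so not sesame-free; has coconut oil, so not coconut-free — out
G: has honey, so not paleo; has coconut, so not coconut-free — out
H: paleo, no fish — OK
I: only psyllium; none excluded — valid
J: has spelt, so not kosher-for-Passover; has spelt, so not paleo (and 1 more) — reject

A, B, D, F, G, J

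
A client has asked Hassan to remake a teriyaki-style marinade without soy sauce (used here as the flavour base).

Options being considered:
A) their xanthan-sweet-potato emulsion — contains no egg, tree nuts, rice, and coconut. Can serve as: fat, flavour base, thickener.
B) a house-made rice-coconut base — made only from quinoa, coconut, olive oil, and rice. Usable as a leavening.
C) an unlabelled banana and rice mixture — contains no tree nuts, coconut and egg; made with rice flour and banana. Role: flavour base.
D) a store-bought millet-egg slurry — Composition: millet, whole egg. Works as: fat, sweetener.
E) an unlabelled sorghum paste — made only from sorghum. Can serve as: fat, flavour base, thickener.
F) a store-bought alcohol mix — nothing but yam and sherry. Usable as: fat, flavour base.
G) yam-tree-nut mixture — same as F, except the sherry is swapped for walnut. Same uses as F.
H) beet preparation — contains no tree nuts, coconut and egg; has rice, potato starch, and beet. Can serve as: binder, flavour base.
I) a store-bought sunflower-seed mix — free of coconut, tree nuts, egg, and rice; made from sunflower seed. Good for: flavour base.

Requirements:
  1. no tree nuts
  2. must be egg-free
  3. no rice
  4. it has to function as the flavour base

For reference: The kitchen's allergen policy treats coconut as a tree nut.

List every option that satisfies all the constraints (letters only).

A: no egg, tree-nut-free — valid
B: not usable as a flavour base; has coconut, so not tree-nut-free (and 1 more) — out
C: has rice flour, so not rice-free — out
D: not usable as a flavour base; has whole egg, so not egg-free — no
E: no rice, tree-nut-free — keep
F: every rule checks out — keep
G: has walnut, so not tree-nut-free — no
H: has rice, so not rice-free — reject
I: works as a flavour base, tree-nut-free, no rice — OK

A, E, F, I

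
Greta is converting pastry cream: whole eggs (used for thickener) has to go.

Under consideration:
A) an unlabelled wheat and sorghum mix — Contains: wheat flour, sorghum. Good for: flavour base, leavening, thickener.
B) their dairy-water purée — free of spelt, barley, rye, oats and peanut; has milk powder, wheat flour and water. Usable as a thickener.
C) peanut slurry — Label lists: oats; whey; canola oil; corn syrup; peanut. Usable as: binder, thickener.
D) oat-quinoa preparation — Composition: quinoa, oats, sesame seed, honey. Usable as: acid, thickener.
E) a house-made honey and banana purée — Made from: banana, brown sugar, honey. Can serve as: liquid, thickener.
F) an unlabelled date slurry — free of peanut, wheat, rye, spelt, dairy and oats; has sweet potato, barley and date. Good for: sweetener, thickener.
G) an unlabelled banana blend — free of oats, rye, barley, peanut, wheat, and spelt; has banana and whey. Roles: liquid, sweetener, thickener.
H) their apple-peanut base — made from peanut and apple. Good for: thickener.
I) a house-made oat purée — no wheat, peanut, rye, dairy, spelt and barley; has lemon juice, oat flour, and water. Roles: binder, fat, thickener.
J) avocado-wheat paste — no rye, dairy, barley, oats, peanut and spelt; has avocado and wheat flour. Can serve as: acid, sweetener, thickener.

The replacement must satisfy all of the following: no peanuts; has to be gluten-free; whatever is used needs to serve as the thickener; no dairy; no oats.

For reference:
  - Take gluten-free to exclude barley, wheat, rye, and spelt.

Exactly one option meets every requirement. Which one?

E

A: has wheat flour, so not gluten-free — no
B: has wheat flour, so not gluten-free; has milk powder, so not dairy-free — out
C: has whey, so not dairy-free; has peanut, so not peanut-free (and 1 more) — no
D: has oats, so not oat-free — reject
E: only honey, brown sugar and banana; none excluded — OK
F: has barley, so not gluten-free — out
G: has whey, so not dairy-free — out
H: has peanut, so not peanut-free — out
I: has oat flour, so not oat-free — reject
J: has wheat flour, so not gluten-free — out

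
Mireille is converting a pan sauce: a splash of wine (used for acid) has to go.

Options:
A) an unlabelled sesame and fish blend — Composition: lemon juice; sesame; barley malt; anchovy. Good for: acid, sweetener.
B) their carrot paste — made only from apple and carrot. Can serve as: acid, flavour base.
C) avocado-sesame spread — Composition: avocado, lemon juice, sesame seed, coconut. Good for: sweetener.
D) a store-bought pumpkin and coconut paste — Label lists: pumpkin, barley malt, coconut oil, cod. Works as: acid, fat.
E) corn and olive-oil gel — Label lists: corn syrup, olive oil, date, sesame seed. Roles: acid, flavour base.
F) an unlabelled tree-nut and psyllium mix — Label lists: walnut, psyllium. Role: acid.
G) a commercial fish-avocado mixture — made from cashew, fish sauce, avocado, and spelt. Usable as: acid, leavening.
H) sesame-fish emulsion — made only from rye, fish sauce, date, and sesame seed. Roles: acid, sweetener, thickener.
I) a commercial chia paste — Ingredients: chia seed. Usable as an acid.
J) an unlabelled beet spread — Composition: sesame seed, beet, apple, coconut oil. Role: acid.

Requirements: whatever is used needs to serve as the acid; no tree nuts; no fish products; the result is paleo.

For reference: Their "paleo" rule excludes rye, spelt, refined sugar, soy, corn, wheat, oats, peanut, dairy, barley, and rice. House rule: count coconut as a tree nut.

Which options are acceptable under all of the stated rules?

A: has barley malt, so not paleo; has anchovy, so not fish-free — no
B: no fish, paleo — valid
C: not usable as an acid; has coconut, so not tree-nut-free — reject
D: has barley malt, so not paleo; has coconut oil, so not tree-nut-free (and 1 more) — no
E: has corn syrup, so not paleo — out
F: has walnut, so not tree-nut-free — out
G: has spelt, so not paleo; has cashew, so not tree-nut-free (and 1 more) — no
H: has rye, so not paleo; has fish sauce, so not fish-free — reject
I: every rule checks out — valid
J: has coconut oil, so not tree-nut-free — out

B, I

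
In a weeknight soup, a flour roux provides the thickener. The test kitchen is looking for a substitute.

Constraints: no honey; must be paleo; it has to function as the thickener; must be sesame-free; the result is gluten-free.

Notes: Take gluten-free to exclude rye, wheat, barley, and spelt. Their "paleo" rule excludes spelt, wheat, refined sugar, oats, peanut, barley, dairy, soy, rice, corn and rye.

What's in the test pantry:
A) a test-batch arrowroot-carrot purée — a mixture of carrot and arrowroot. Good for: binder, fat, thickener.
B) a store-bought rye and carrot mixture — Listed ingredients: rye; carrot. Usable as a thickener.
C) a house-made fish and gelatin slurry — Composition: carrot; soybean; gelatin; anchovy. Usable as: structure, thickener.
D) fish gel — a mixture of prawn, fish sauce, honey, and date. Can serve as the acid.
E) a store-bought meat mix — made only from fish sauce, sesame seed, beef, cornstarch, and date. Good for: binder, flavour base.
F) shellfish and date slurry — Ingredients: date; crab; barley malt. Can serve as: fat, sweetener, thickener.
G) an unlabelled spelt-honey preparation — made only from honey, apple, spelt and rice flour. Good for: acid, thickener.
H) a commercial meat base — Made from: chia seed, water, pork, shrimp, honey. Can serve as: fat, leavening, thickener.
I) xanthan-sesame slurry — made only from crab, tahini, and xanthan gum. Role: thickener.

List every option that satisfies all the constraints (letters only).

A

A: every rule checks out — OK
B: has rye, so not gluten-free; has rye, so not paleo — no
C: has soybean, so not paleo — out
D: not usable as a thickener; has honey, so not honey-free — out
E: not usable as a thickener; has cornstarch, so not paleo (and 1 more) — out
F: has barley malt, so not gluten-free; has barley malt, so not paleo — reject
G: has spelt, so not gluten-free; has rice flour, so not paleo (and 1 more) — no
H: has honey, so not honey-free — reject
I: has tahini, so not sesame-free — no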